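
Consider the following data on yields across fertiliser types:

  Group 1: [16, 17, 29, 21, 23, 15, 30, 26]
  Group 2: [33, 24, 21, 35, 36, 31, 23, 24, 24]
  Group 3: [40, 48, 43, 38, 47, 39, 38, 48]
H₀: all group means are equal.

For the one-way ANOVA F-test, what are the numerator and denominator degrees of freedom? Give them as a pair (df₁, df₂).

degrees of freedom = [2, 22]

k = 3 groups, N = 25 total
df = (k−1, N−k) = (3−1, 25−3) = (2, 22)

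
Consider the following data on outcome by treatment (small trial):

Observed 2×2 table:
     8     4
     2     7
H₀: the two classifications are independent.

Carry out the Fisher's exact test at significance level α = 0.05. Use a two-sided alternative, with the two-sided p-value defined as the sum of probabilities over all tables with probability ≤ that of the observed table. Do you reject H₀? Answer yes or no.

reject H₀: no

Margins: r₁=12, r₂=9, c₁=10, c₂=11, n=21
p_obs = C(12,8)·C(9,2)/C(21,10); sum pmf over tables with pmf ≤ p_obs
p-value (two-sided) = 0.08050
At α=0.05: p ≥ α → fail to reject H₀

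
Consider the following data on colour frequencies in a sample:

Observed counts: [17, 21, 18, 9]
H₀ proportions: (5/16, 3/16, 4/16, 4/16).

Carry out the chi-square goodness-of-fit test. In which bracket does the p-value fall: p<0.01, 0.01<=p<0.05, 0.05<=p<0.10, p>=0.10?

n = 65; E_i = n·p_i = [20.31, 12.19, 16.25, 16.25]
χ² = (17−20.31)²/20.31 + (21−12.19)²/12.19 + (18−16.25)²/16.25 + (9−16.25)²/16.25 = 10.3354
df = 3
p-value (upper-tail) = 0.01592
→ bracket: 0.01<=p<0.05

p-value bracket: 0.01<=p<0.05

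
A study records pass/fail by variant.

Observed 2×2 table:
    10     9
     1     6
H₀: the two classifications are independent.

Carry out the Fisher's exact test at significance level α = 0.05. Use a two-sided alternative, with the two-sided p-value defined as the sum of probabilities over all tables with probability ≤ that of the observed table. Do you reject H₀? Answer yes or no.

reject H₀: no

Margins: r₁=19, r₂=7, c₁=11, c₂=15, n=26
p_obs = C(19,10)·C(7,1)/C(26,11); sum pmf over tables with pmf ≤ p_obs
p-value (two-sided) = 0.17826
At α=0.05: p ≥ α → fail to reject H₀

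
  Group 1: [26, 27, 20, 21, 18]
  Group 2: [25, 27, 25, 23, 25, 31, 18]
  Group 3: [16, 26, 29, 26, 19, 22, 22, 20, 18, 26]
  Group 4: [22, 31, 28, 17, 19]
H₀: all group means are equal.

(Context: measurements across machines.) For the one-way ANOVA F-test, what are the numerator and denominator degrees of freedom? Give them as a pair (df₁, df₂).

k = 4 groups, N = 27 total
df = (k−1, N−k) = (4−1, 27−4) = (3, 23)

degrees of freedom = [3, 23]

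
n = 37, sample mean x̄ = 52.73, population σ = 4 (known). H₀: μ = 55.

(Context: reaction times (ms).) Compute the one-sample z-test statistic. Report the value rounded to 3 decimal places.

test statistic = -3.452

SE = σ/√n = 4/√37 = 0.6576
z = (x̄−μ₀)/SE = (52.73−55)/0.6576 = -3.4520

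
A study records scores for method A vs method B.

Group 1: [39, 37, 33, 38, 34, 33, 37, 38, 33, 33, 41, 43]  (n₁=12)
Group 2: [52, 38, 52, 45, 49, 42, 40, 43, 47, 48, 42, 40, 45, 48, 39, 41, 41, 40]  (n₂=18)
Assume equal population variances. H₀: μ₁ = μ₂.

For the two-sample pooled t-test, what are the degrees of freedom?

df = n₁ + n₂ − 2 = 12 + 18 − 2 = 28

degrees of freedom = 28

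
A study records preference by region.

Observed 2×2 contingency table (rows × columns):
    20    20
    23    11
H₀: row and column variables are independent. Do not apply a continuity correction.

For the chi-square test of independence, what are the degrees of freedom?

degrees of freedom = 1

df = (r−1)(c−1) = (2−1)·(2−1) = 1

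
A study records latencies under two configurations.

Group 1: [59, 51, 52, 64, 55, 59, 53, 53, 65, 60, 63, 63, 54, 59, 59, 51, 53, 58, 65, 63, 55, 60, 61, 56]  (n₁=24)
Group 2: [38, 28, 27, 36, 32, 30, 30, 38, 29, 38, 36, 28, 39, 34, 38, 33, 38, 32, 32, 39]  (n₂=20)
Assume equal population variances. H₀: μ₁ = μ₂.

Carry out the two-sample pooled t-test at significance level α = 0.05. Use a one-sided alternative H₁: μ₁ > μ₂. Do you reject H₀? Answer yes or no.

x̄₁=57.958, s₁=4.554, n₁=24
x̄₂=33.750, s₂=4.153, n₂=20
s_p² = [23·4.554² + 19·4.153²]/42 = 19.1597
SE = √(s_p²·(1/24+1/20)) = 1.3253
t = (57.958−33.750)/1.3253 = 18.2669
df = 42
p-value (one-sided, H₁ greater) = 0.00000
At α=0.05: p < α → reject H₀

reject H₀: yes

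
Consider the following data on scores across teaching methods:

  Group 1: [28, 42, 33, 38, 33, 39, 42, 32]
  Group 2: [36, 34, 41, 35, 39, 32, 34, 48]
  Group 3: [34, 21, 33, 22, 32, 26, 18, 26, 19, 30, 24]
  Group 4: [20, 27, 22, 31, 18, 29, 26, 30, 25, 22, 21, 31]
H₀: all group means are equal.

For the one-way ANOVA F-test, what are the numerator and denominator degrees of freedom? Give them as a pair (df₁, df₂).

degrees of freedom = [3, 35]

k = 4 groups, N = 39 total
df = (k−1, N−k) = (4−1, 39−4) = (3, 35)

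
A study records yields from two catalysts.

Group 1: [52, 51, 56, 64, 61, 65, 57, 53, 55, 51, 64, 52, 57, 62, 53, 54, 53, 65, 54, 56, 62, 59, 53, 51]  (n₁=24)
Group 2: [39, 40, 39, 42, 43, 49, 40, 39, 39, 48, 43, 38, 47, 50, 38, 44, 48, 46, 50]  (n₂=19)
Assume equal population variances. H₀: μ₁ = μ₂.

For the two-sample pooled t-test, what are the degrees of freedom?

degrees of freedom = 41

df = n₁ + n₂ − 2 = 24 + 19 − 2 = 41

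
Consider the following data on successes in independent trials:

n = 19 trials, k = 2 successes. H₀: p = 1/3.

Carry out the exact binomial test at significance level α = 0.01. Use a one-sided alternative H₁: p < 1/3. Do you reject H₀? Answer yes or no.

reject H₀: no

Exact binomial: n=19, k=2, p₀=1/3=0.3333
P(X≤2) from Σ C(n,i)·p₀^i·(1−p₀)^(n−i)
p-value (one-sided, H₁ less) = 0.02402
At α=0.01: p ≥ α → fail to reject H₀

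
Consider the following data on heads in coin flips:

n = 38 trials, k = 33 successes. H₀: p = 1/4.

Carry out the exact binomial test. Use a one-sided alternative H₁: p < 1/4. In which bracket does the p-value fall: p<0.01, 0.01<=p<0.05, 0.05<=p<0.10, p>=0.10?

p-value bracket: p>=0.10

Exact binomial: n=38, k=33, p₀=1/4=0.2500
P(X≤33) from Σ C(n,i)·p₀^i·(1−p₀)^(n−i)
p-value (one-sided, H₁ less) = 1.00000
→ bracket: p>=0.10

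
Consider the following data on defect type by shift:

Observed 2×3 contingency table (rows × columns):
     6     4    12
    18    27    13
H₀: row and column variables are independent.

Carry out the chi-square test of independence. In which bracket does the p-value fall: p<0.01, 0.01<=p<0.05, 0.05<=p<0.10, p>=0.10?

Row totals [22, 58], col totals [24, 31, 25], n=80
χ² = (6−6.60)²/6.60 + (4−8.53)²/8.53 + (12−6.88)²/6.88 + (18−17.40)²/17.40 + (27−22.48)²/22.48 + (13−18.12)²/18.12 = 8.6577
df = 2
p-value (upper-tail) = 0.01318
→ bracket: 0.01<=p<0.05

p-value bracket: 0.01<=p<0.05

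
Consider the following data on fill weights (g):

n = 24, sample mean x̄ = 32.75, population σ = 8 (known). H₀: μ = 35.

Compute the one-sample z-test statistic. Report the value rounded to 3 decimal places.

test statistic = -1.378

SE = σ/√n = 8/√24 = 1.6330
z = (x̄−μ₀)/SE = (32.75−35)/1.6330 = -1.3778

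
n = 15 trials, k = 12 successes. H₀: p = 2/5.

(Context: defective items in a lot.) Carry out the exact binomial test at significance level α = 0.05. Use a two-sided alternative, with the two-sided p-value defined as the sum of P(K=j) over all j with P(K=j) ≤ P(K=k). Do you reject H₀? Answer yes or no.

Exact binomial: n=15, k=12, p₀=2/5=0.4000
P(X=j) = C(n,j)·p₀^j·(1−p₀)^(n−j); p = Σ P(X=j) over j with P(X=j) ≤ P(X=12)
p-value (two-sided) = 0.00240
At α=0.05: p < α → reject H₀

reject H₀: yes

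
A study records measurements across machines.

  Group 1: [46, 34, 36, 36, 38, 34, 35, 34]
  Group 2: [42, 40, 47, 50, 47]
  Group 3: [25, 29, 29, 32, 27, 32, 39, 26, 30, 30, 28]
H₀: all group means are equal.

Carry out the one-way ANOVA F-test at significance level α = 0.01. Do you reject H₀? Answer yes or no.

Group means [36.62, 45.20, 29.73], grand mean 35.250
SSB = Σnᵢ(x̄ᵢ−x̄)² = 845.643; SSW = ΣΣ(x−x̄ᵢ)² = 324.857
MSB = 845.643/2 = 422.8216; MSW = 324.857/21 = 15.4694
F = MSB/MSW = 27.3328
df = (2, 21)
p-value (upper-tail) = 0.00000
At α=0.01: p < α → reject H₀

reject H₀: yes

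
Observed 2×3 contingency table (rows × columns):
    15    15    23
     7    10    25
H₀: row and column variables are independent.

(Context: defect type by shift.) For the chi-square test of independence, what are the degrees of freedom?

df = (r−1)(c−1) = (2−1)·(3−1) = 2

degrees of freedom = 2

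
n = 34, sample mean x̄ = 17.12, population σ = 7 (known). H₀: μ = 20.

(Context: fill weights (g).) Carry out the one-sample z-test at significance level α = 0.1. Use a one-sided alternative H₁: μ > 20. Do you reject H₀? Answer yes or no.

reject H₀: no

SE = σ/√n = 7/√34 = 1.2005
z = (x̄−μ₀)/SE = (17.12−20)/1.2005 = -2.3990
p-value (one-sided, H₁ greater) = 0.99178
At α=0.1: p ≥ α → fail to reject H₀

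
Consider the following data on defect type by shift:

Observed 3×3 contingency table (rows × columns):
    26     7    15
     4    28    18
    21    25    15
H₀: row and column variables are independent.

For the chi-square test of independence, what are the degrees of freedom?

df = (r−1)(c−1) = (3−1)·(3−1) = 4

degrees of freedom = 4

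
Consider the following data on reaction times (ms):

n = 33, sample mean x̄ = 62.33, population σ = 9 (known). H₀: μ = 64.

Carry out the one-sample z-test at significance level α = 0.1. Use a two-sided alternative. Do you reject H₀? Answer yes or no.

SE = σ/√n = 9/√33 = 1.5667
z = (x̄−μ₀)/SE = (62.33−64)/1.5667 = -1.0659
p-value (two-sided) = 0.28645
At α=0.1: p ≥ α → fail to reject H₀

reject H₀: no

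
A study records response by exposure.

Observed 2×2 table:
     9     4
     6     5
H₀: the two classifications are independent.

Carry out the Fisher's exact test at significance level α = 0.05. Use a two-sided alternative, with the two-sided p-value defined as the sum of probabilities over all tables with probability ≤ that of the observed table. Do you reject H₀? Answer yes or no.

reject H₀: no

Margins: r₁=13, r₂=11, c₁=15, c₂=9, n=24
p_obs = C(13,9)·C(11,6)/C(24,15); sum pmf over tables with pmf ≤ p_obs
p-value (two-sided) = 0.67517
At α=0.05: p ≥ α → fail to reject H₀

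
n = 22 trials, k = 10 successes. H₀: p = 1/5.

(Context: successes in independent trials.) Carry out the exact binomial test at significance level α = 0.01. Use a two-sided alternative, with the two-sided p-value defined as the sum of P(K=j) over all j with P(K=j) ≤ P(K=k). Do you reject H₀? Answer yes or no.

reject H₀: yes

Exact binomial: n=22, k=10, p₀=1/5=0.2000
P(X=j) = C(n,j)·p₀^j·(1−p₀)^(n−j); p = Σ P(X=j) over j with P(X=j) ≤ P(X=10)
p-value (two-sided) = 0.00614
At α=0.01: p < α → reject H₀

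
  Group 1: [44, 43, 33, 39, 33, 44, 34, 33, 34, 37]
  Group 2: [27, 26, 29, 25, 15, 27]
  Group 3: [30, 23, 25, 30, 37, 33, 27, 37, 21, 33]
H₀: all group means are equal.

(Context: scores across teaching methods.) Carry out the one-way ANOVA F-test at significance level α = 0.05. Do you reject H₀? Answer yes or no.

reject H₀: yes

Group means [37.40, 24.83, 29.60], grand mean 31.500
SSB = Σnᵢ(x̄ᵢ−x̄)² = 650.867; SSW = ΣΣ(x−x̄ᵢ)² = 605.633
MSB = 650.867/2 = 325.4333; MSW = 605.633/23 = 26.3319
F = MSB/MSW = 12.3589
df = (2, 23)
p-value (upper-tail) = 0.00023
At α=0.05: p < α → reject H₀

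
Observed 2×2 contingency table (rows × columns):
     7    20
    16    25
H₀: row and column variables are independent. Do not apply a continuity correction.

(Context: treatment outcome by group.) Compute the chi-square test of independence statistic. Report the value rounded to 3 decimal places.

Row totals [27, 41], col totals [23, 45], n=68
χ² = (7−9.13)²/9.13 + (20−17.87)²/17.87 + (16−13.87)²/13.87 + (25−27.13)²/27.13 = 1.2478
df = 1

test statistic = 1.248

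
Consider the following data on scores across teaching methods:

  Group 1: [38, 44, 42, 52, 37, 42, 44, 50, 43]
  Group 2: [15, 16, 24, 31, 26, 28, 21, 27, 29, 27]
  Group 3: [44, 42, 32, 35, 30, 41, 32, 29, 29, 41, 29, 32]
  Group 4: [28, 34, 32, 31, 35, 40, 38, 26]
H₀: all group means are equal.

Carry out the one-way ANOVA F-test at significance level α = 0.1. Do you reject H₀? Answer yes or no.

Group means [43.56, 24.40, 34.67, 33.00], grand mean 33.744
SSB = Σnᵢ(x̄ᵢ−x̄)² = 1754.147; SSW = ΣΣ(x−x̄ᵢ)² = 975.289
MSB = 1754.147/3 = 584.7157; MSW = 975.289/35 = 27.8654
F = MSB/MSW = 20.9836
df = (3, 35)
p-value (upper-tail) = 0.00000
At α=0.1: p < α → reject H₀

reject H₀: yes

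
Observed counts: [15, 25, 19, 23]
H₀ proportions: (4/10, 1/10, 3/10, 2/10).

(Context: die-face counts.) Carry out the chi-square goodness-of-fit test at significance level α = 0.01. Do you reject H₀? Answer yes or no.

n = 82; E_i = n·p_i = [32.80, 8.20, 24.60, 16.40]
χ² = (15−32.80)²/32.80 + (25−8.20)²/8.20 + (19−24.60)²/24.60 + (23−16.40)²/16.40 = 48.0102
df = 3
p-value (upper-tail) = 0.00000
At α=0.01: p < α → reject H₀

reject H₀: yes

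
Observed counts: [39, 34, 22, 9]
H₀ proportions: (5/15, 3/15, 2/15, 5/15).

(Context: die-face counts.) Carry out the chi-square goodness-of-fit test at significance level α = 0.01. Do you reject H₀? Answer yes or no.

reject H₀: yes

n = 104; E_i = n·p_i = [34.67, 20.80, 13.87, 34.67]
χ² = (39−34.67)²/34.67 + (34−20.80)²/20.80 + (22−13.87)²/13.87 + (9−34.67)²/34.67 = 32.6923
df = 3
p-value (upper-tail) = 0.00000
At α=0.01: p < α → reject H₀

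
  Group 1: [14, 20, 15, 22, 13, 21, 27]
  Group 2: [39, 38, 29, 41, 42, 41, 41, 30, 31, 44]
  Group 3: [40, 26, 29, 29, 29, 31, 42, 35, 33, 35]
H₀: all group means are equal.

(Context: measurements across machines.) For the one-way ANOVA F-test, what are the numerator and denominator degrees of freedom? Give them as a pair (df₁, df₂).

k = 3 groups, N = 27 total
df = (k−1, N−k) = (3−1, 27−3) = (2, 24)

degrees of freedom = [2, 24]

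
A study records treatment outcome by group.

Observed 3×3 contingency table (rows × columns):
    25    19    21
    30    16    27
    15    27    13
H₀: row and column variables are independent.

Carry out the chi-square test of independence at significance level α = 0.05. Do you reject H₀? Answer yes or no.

reject H₀: yes

Row totals [65, 73, 55], col totals [70, 62, 61], n=193
χ² = (25−23.58)²/23.58 + (19−20.88)²/20.88 + (21−20.54)²/20.54 + (30−26.48)²/26.48 + (16−23.45)²/23.45 + (27−23.07)²/23.07 + (15−19.95)²/19.95 + (27−17.67)²/17.67 + (13−17.38)²/17.38 = 11.0316
df = 4
p-value (upper-tail) = 0.02621
At α=0.05: p < α → reject H₀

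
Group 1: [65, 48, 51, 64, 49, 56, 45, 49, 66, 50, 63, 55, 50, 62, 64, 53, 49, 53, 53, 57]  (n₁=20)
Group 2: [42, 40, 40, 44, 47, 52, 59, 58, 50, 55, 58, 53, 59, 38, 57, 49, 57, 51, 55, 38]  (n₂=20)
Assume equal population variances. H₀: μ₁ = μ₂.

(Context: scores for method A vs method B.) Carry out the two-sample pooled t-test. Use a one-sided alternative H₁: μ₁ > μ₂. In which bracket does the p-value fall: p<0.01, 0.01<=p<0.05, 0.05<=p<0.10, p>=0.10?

p-value bracket: 0.01<=p<0.05

x̄₁=55.100, s₁=6.632, n₁=20
x̄₂=50.100, s₂=7.433, n₂=20
s_p² = [19·6.632² + 19·7.433²]/38 = 49.6211
SE = √(s_p²·(1/20+1/20)) = 2.2276
t = (55.100−50.100)/2.2276 = 2.2446
df = 38
p-value (one-sided, H₁ greater) = 0.01535
→ bracket: 0.01<=p<0.05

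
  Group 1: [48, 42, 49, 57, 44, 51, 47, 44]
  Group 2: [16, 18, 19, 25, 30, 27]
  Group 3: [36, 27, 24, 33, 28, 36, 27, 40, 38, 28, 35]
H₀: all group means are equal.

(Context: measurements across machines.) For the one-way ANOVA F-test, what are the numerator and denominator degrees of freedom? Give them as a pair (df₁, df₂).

k = 3 groups, N = 25 total
df = (k−1, N−k) = (3−1, 25−3) = (2, 22)

degrees of freedom = [2, 22]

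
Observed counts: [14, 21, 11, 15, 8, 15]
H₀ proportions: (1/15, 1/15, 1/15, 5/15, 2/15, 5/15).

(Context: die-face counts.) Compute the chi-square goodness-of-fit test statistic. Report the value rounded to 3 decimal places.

n = 84; E_i = n·p_i = [5.60, 5.60, 5.60, 28.00, 11.20, 28.00]
χ² = (14−5.60)²/5.60 + (21−5.60)²/5.60 + (11−5.60)²/5.60 + (15−28.00)²/28.00 + (8−11.20)²/11.20 + (15−28.00)²/28.00 = 73.1429
df = 5

test statistic = 73.143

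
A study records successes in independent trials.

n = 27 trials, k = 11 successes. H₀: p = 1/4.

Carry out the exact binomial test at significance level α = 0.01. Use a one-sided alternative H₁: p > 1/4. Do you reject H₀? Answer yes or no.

Exact binomial: n=27, k=11, p₀=1/4=0.2500
P(X≥11) from Σ C(n,i)·p₀^i·(1−p₀)^(n−i)
p-value (one-sided, H₁ greater) = 0.05278
At α=0.01: p ≥ α → fail to reject H₀

reject H₀: no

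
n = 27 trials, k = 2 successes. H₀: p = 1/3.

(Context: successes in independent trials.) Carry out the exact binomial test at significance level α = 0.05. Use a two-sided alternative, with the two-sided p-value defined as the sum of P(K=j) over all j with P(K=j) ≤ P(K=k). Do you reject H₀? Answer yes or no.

Exact binomial: n=27, k=2, p₀=1/3=0.3333
P(X=j) = C(n,j)·p₀^j·(1−p₀)^(n−j); p = Σ P(X=j) over j with P(X=j) ≤ P(X=2)
p-value (two-sided) = 0.00334
At α=0.05: p < α → reject H₀

reject H₀: yes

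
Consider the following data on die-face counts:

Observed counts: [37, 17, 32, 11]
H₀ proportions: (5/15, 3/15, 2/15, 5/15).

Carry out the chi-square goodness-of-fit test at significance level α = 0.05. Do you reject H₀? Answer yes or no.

reject H₀: yes

n = 97; E_i = n·p_i = [32.33, 19.40, 12.93, 32.33]
χ² = (37−32.33)²/32.33 + (17−19.40)²/19.40 + (32−12.93)²/12.93 + (11−32.33)²/32.33 = 43.1546
df = 3
p-value (upper-tail) = 0.00000
At α=0.05: p < α → reject H₀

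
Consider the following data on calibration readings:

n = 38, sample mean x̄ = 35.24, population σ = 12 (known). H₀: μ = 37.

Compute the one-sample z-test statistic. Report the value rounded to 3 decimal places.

SE = σ/√n = 12/√38 = 1.9467
z = (x̄−μ₀)/SE = (35.24−37)/1.9467 = -0.9041

test statistic = -0.904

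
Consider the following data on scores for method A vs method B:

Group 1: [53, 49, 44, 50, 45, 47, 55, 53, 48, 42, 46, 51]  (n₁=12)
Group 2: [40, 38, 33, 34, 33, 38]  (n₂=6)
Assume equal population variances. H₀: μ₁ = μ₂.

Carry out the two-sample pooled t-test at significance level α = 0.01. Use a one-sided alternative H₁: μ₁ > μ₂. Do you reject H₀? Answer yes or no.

reject H₀: yes

x̄₁=48.583, s₁=3.988, n₁=12
x̄₂=36.000, s₂=3.033, n₂=6
s_p² = [11·3.988² + 5·3.033²]/16 = 13.8073
SE = √(s_p²·(1/12+1/6)) = 1.8579
t = (48.583−36.000)/1.8579 = 6.7728
df = 16
p-value (one-sided, H₁ greater) = 0.00000
At α=0.01: p < α → reject H₀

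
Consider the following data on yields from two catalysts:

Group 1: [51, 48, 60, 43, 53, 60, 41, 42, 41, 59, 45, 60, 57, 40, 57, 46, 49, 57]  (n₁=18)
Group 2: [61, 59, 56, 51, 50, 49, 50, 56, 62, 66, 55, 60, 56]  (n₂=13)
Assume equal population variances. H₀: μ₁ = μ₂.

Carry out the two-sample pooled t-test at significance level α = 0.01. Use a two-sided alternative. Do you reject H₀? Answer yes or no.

reject H₀: no

x̄₁=50.500, s₁=7.493, n₁=18
x̄₂=56.231, s₂=5.262, n₂=13
s_p² = [17·7.493² + 12·5.262²]/29 = 44.3727
SE = √(s_p²·(1/18+1/13)) = 2.4245
t = (50.500−56.231)/2.4245 = -2.3636
df = 29
p-value (two-sided) = 0.02501
At α=0.01: p ≥ α → fail to reject H₀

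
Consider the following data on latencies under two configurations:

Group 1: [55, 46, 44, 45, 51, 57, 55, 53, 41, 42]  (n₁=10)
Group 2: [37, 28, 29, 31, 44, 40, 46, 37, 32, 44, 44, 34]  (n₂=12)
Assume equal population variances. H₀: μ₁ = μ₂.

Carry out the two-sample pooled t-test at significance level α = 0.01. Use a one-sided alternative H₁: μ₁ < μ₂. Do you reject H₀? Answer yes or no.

x̄₁=48.900, s₁=5.953, n₁=10
x̄₂=37.167, s₂=6.408, n₂=12
s_p² = [9·5.953² + 11·6.408²]/20 = 38.5283
SE = √(s_p²·(1/10+1/12)) = 2.6577
t = (48.900−37.167)/2.6577 = 4.4148
df = 20
p-value (one-sided, H₁ less) = 0.99987
At α=0.01: p ≥ α → fail to reject H₀

reject H₀: no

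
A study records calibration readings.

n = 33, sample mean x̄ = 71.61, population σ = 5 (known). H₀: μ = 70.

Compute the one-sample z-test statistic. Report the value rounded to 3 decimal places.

SE = σ/√n = 5/√33 = 0.8704
z = (x̄−μ₀)/SE = (71.61−70)/0.8704 = 1.8497

test statistic = 1.850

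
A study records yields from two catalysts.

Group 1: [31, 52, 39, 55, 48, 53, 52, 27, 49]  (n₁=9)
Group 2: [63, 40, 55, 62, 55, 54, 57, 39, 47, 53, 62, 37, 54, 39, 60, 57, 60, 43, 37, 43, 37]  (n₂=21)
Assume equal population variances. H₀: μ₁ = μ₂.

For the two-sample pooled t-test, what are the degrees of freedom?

degrees of freedom = 28

df = n₁ + n₂ − 2 = 9 + 21 − 2 = 28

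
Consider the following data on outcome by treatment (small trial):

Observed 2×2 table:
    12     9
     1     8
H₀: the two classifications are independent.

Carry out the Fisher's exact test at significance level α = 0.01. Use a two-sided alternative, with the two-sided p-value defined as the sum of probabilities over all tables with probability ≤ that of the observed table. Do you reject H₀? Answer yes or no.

reject H₀: no

Margins: r₁=21, r₂=9, c₁=13, c₂=17, n=30
p_obs = C(21,12)·C(9,1)/C(30,13); sum pmf over tables with pmf ≤ p_obs
p-value (two-sided) = 0.04168
At α=0.01: p ≥ α → fail to reject H₀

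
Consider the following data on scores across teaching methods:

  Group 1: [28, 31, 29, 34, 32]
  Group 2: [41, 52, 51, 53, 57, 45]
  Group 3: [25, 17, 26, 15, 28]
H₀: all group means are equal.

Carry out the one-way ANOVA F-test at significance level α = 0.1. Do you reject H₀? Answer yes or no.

Group means [30.80, 49.83, 22.20], grand mean 35.250
SSB = Σnᵢ(x̄ᵢ−x̄)² = 2226.567; SSW = ΣΣ(x−x̄ᵢ)² = 326.433
MSB = 2226.567/2 = 1113.2833; MSW = 326.433/13 = 25.1103
F = MSB/MSW = 44.3358
df = (2, 13)
p-value (upper-tail) = 0.00000
At α=0.1: p < α → reject H₀

reject H₀: yes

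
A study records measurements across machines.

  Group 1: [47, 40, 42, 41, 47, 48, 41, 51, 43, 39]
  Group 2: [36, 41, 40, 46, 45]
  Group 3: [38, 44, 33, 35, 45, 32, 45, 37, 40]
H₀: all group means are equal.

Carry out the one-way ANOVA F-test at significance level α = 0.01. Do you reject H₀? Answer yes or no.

reject H₀: no

Group means [43.90, 41.60, 38.78], grand mean 41.500
SSB = Σnᵢ(x̄ᵢ−x̄)² = 124.344; SSW = ΣΣ(x−x̄ᵢ)² = 415.656
MSB = 124.344/2 = 62.1722; MSW = 415.656/21 = 19.7931
F = MSB/MSW = 3.1411
df = (2, 21)
p-value (upper-tail) = 0.06406
At α=0.01: p ≥ α → fail to reject H₀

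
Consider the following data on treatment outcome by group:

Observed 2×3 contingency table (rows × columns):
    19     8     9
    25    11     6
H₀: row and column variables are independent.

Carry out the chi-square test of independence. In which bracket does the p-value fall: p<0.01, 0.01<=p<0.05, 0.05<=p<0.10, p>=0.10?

p-value bracket: p>=0.10

Row totals [36, 42], col totals [44, 19, 15], n=78
χ² = (19−20.31)²/20.31 + (8−8.77)²/8.77 + (9−6.92)²/6.92 + (25−23.69)²/23.69 + (11−10.23)²/10.23 + (6−8.08)²/8.08 = 1.4388
df = 2
p-value (upper-tail) = 0.48703
→ bracket: p>=0.10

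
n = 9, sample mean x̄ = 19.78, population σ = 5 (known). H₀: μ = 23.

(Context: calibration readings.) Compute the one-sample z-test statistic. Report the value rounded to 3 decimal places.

SE = σ/√n = 5/√9 = 1.6667
z = (x̄−μ₀)/SE = (19.78−23)/1.6667 = -1.9320

test statistic = -1.932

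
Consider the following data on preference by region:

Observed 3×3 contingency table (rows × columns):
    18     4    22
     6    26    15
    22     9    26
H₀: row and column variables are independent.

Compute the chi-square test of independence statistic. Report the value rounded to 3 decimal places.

Row totals [44, 47, 57], col totals [46, 39, 63], n=148
χ² = (18−13.68)²/13.68 + (4−11.59)²/11.59 + (22−18.73)²/18.73 + (6−14.61)²/14.61 + (26−12.39)²/12.39 + (15−20.01)²/20.01 + (22−17.72)²/17.72 + (9−15.02)²/15.02 + (26−24.26)²/24.26 = 31.7781
df = 4

test statistic = 31.778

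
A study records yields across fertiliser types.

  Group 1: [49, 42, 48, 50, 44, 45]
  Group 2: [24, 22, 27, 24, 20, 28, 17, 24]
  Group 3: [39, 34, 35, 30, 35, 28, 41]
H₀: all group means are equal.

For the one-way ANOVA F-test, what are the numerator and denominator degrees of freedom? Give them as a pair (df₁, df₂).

degrees of freedom = [2, 18]

k = 3 groups, N = 21 total
df = (k−1, N−k) = (3−1, 21−3) = (2, 18)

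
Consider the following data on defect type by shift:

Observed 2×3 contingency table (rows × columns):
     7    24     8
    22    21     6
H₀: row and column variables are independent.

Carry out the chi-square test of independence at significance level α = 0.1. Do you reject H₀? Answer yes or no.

reject H₀: yes

Row totals [39, 49], col totals [29, 45, 14], n=88
χ² = (7−12.85)²/12.85 + (24−19.94)²/19.94 + (8−6.20)²/6.20 + (22−16.15)²/16.15 + (21−25.06)²/25.06 + (6−7.80)²/7.80 = 7.2010
df = 2
p-value (upper-tail) = 0.02731
At α=0.1: p < α → reject H₀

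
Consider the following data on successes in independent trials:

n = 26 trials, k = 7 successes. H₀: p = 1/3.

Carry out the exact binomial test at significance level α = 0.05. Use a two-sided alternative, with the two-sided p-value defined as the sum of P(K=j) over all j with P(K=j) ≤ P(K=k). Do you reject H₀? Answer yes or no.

Exact binomial: n=26, k=7, p₀=1/3=0.3333
P(X=j) = C(n,j)·p₀^j·(1−p₀)^(n−j); p = Σ P(X=j) over j with P(X=j) ≤ P(X=7)
p-value (two-sided) = 0.54081
At α=0.05: p ≥ α → fail to reject H₀

reject H₀: no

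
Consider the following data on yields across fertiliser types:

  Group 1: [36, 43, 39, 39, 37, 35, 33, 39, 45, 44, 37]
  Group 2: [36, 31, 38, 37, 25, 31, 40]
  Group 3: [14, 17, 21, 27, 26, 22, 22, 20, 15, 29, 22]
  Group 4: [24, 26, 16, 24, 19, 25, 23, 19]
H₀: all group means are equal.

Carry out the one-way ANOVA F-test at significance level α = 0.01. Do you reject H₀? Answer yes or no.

Group means [38.82, 34.00, 21.36, 22.00], grand mean 29.081
SSB = Σnᵢ(x̄ᵢ−x̄)² = 2268.575; SSW = ΣΣ(x−x̄ᵢ)² = 626.182
MSB = 2268.575/3 = 756.1916; MSW = 626.182/33 = 18.9752
F = MSB/MSW = 39.8516
df = (3, 33)
p-value (upper-tail) = 0.00000
At α=0.01: p < α → reject H₀

reject H₀: yes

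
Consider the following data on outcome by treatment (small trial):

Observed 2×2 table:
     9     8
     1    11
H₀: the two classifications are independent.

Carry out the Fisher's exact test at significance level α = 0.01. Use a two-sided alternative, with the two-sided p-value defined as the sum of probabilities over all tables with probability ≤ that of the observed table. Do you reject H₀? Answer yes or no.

Margins: r₁=17, r₂=12, c₁=10, c₂=19, n=29
p_obs = C(17,9)·C(12,1)/C(29,10); sum pmf over tables with pmf ≤ p_obs
p-value (two-sided) = 0.01909
At α=0.01: p ≥ α → fail to reject H₀

reject H₀: no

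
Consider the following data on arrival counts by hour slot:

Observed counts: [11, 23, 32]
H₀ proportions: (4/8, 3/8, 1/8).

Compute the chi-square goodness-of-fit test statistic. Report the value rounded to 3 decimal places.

test statistic = 83.162

n = 66; E_i = n·p_i = [33.00, 24.75, 8.25]
χ² = (11−33.00)²/33.00 + (23−24.75)²/24.75 + (32−8.25)²/8.25 = 83.1616
df = 2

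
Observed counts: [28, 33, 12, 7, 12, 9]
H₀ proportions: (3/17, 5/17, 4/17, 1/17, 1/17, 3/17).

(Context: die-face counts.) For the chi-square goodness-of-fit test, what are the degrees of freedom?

degrees of freedom = 5

df = k − 1 = 6 − 1 = 5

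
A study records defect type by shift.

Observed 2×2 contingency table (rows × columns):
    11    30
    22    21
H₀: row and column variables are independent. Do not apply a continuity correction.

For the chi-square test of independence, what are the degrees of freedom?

degrees of freedom = 1

df = (r−1)(c−1) = (2−1)·(2−1) = 1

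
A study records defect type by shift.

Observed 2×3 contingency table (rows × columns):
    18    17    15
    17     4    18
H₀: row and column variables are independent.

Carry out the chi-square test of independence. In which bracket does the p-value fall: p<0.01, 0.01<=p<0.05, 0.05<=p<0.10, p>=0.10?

Row totals [50, 39], col totals [35, 21, 33], n=89
χ² = (18−19.66)²/19.66 + (17−11.80)²/11.80 + (15−18.54)²/18.54 + (17−15.34)²/15.34 + (4−9.20)²/9.20 + (18−14.46)²/14.46 = 7.0978
df = 2
p-value (upper-tail) = 0.02876
→ bracket: 0.01<=p<0.05

p-value bracket: 0.01<=p<0.05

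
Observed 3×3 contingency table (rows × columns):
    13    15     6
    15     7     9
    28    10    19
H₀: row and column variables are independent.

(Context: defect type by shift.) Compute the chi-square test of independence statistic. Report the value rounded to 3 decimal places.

Row totals [34, 31, 57], col totals [56, 32, 34], n=122
χ² = (13−15.61)²/15.61 + (15−8.92)²/8.92 + (6−9.48)²/9.48 + (15−14.23)²/14.23 + (7−8.13)²/8.13 + (9−8.64)²/8.64 + (28−26.16)²/26.16 + (10−14.95)²/14.95 + (19−15.89)²/15.89 = 8.4510
df = 4

test statistic = 8.451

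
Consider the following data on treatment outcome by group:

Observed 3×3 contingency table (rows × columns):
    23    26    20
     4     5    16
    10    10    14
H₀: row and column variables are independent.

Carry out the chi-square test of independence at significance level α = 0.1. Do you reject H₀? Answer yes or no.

Row totals [69, 25, 34], col totals [37, 41, 50], n=128
χ² = (23−19.95)²/19.95 + (26−22.10)²/22.10 + (20−26.95)²/26.95 + (4−7.23)²/7.23 + (5−8.01)²/8.01 + (16−9.77)²/9.77 + (10−9.83)²/9.83 + (10−10.89)²/10.89 + (14−13.28)²/13.28 = 9.6143
df = 4
p-value (upper-tail) = 0.04745
At α=0.1: p < α → reject H₀

reject H₀: yes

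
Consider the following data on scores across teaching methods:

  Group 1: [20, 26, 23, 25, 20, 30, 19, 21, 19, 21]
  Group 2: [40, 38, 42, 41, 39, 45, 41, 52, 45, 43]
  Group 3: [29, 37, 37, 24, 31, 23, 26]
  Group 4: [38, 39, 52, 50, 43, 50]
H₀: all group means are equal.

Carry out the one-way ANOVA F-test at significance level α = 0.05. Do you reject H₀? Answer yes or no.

Group means [22.40, 42.60, 29.57, 45.33], grand mean 34.212
SSB = Σnᵢ(x̄ᵢ−x̄)² = 2991.668; SSW = ΣΣ(x−x̄ᵢ)² = 649.848
MSB = 2991.668/3 = 997.2225; MSW = 649.848/29 = 22.4085
F = MSB/MSW = 44.5019
df = (3, 29)
p-value (upper-tail) = 0.00000
At α=0.05: p < α → reject H₀

reject H₀: yes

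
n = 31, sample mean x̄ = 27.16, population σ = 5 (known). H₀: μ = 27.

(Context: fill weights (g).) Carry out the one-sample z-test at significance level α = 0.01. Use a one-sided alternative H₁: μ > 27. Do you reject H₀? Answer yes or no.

SE = σ/√n = 5/√31 = 0.8980
z = (x̄−μ₀)/SE = (27.16−27)/0.8980 = 0.1782
p-value (one-sided, H₁ greater) = 0.42930
At α=0.01: p ≥ α → fail to reject H₀

reject H₀: no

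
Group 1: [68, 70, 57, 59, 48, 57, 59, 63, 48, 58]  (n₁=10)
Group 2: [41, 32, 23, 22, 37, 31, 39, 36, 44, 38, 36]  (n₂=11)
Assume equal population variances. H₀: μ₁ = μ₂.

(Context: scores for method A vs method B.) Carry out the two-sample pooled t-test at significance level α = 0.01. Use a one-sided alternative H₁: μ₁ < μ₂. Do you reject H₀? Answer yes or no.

reject H₀: no

x̄₁=58.700, s₁=7.212, n₁=10
x̄₂=34.455, s₂=6.948, n₂=11
s_p² = [9·7.212² + 10·6.948²]/19 = 50.0435
SE = √(s_p²·(1/10+1/11)) = 3.0909
t = (58.700−34.455)/3.0909 = 7.8441
df = 19
p-value (one-sided, H₁ less) = 1.00000
At α=0.01: p ≥ α → fail to reject H₀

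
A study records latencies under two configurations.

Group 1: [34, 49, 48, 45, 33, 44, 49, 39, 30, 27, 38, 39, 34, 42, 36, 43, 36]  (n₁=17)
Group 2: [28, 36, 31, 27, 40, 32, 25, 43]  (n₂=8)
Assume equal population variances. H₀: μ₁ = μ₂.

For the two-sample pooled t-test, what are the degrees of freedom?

df = n₁ + n₂ − 2 = 17 + 8 − 2 = 23

degrees of freedom = 23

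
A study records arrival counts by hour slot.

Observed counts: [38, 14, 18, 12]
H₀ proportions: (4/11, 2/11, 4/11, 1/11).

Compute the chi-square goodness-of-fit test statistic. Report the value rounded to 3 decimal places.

n = 82; E_i = n·p_i = [29.82, 14.91, 29.82, 7.45]
χ² = (38−29.82)²/29.82 + (14−14.91)²/14.91 + (18−29.82)²/29.82 + (12−7.45)²/7.45 = 9.7561
df = 3

test statistic = 9.756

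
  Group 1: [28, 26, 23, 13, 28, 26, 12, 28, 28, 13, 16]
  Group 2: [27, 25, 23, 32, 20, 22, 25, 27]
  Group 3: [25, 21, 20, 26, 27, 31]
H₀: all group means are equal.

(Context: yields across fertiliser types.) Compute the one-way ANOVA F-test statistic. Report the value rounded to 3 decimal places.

test statistic = 1.041

Group means [21.91, 25.12, 25.00], grand mean 23.680
SSB = Σnᵢ(x̄ᵢ−x̄)² = 61.656; SSW = ΣΣ(x−x̄ᵢ)² = 651.784
MSB = 61.656/2 = 30.8280; MSW = 651.784/22 = 29.6265
F = MSB/MSW = 1.0406
df = (2, 22)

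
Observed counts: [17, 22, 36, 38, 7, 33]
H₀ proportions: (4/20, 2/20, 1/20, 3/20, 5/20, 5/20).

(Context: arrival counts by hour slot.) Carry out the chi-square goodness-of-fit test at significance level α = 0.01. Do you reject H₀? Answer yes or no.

reject H₀: yes

n = 153; E_i = n·p_i = [30.60, 15.30, 7.65, 22.95, 38.25, 38.25]
χ² = (17−30.60)²/30.60 + (22−15.30)²/15.30 + (36−7.65)²/7.65 + (38−22.95)²/22.95 + (7−38.25)²/38.25 + (33−38.25)²/38.25 = 150.1612
df = 5
p-value (upper-tail) = 0.00000
At α=0.01: p < α → reject H₀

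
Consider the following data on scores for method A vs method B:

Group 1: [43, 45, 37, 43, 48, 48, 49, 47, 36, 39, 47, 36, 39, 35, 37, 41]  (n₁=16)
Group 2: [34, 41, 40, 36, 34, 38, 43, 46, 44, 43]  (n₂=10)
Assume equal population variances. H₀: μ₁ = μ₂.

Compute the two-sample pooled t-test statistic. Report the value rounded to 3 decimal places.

x̄₁=41.875, s₁=4.978, n₁=16
x̄₂=39.900, s₂=4.254, n₂=10
s_p² = [15·4.978² + 9·4.254²]/24 = 22.2771
SE = √(s_p²·(1/16+1/10)) = 1.9026
t = (41.875−39.900)/1.9026 = 1.0380
df = 24

test statistic = 1.038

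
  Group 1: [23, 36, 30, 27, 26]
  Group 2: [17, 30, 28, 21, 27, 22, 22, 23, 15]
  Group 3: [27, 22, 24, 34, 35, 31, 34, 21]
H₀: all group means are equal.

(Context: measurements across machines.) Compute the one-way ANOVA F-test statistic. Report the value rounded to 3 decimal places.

Group means [28.40, 22.78, 28.50], grand mean 26.136
SSB = Σnᵢ(x̄ᵢ−x̄)² = 171.835; SSW = ΣΣ(x−x̄ᵢ)² = 522.756
MSB = 171.835/2 = 85.9177; MSW = 522.756/19 = 27.5135
F = MSB/MSW = 3.1228
df = (2, 19)

test statistic = 3.123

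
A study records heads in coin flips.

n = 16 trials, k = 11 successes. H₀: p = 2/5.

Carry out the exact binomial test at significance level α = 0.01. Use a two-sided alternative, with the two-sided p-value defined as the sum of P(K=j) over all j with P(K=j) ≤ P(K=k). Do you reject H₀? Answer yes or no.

Exact binomial: n=16, k=11, p₀=2/5=0.4000
P(X=j) = C(n,j)·p₀^j·(1−p₀)^(n−j); p = Σ P(X=j) over j with P(X=j) ≤ P(X=11)
p-value (two-sided) = 0.02243
At α=0.01: p ≥ α → fail to reject H₀

reject H₀: no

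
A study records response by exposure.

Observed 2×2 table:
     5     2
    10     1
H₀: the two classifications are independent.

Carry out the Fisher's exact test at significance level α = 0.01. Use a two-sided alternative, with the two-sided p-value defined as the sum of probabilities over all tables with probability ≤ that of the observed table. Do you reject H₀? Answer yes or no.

Margins: r₁=7, r₂=11, c₁=15, c₂=3, n=18
p_obs = C(7,5)·C(11,10)/C(18,15); sum pmf over tables with pmf ≤ p_obs
p-value (two-sided) = 0.52819
At α=0.01: p ≥ α → fail to reject H₀

reject H₀: no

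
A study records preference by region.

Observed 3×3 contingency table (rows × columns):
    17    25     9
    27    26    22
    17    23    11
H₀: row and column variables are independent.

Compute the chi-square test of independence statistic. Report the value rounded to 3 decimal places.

Row totals [51, 75, 51], col totals [61, 74, 42], n=177
χ² = (17−17.58)²/17.58 + (25−21.32)²/21.32 + (9−12.10)²/12.10 + (27−25.85)²/25.85 + (26−31.36)²/31.36 + (22−17.80)²/17.80 + (17−17.58)²/17.58 + (23−21.32)²/21.32 + (11−12.10)²/12.10 = 3.6586
df = 4

test statistic = 3.659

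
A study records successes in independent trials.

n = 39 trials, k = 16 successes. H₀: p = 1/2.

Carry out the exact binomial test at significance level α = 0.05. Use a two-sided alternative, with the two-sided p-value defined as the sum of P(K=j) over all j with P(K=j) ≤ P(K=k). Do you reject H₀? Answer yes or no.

Exact binomial: n=39, k=16, p₀=1/2=0.5000
P(X=j) = C(n,j)·p₀^j·(1−p₀)^(n−j); p = Σ P(X=j) over j with P(X=j) ≤ P(X=16)
p-value (two-sided) = 0.33678
At α=0.05: p ≥ α → fail to reject H₀

reject H₀: no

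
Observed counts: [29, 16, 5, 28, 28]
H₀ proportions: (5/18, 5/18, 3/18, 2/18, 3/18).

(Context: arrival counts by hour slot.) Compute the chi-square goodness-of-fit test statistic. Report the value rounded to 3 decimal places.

n = 106; E_i = n·p_i = [29.44, 29.44, 17.67, 11.78, 17.67]
χ² = (29−29.44)²/29.44 + (16−29.44)²/29.44 + (5−17.67)²/17.67 + (28−11.78)²/11.78 + (28−17.67)²/17.67 = 43.6151
df = 4

test statistic = 43.615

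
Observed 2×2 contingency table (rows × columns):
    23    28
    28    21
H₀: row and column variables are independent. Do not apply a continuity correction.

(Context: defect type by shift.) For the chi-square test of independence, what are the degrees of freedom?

df = (r−1)(c−1) = (2−1)·(2−1) = 1

degrees of freedom = 1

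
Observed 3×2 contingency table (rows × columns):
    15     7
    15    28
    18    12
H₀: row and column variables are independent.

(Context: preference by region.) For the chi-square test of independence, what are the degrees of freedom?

df = (r−1)(c−1) = (3−1)·(2−1) = 2

degrees of freedom = 2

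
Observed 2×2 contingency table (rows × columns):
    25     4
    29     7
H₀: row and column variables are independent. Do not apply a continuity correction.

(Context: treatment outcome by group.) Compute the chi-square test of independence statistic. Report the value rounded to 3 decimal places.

test statistic = 0.365

Row totals [29, 36], col totals [54, 11], n=65
χ² = (25−24.09)²/24.09 + (4−4.91)²/4.91 + (29−29.91)²/29.91 + (7−6.09)²/6.09 = 0.3649
df = 1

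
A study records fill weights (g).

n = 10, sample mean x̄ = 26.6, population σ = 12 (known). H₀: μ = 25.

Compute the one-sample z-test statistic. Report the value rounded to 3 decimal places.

SE = σ/√n = 12/√10 = 3.7947
z = (x̄−μ₀)/SE = (26.6−25)/3.7947 = 0.4216

test statistic = 0.422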